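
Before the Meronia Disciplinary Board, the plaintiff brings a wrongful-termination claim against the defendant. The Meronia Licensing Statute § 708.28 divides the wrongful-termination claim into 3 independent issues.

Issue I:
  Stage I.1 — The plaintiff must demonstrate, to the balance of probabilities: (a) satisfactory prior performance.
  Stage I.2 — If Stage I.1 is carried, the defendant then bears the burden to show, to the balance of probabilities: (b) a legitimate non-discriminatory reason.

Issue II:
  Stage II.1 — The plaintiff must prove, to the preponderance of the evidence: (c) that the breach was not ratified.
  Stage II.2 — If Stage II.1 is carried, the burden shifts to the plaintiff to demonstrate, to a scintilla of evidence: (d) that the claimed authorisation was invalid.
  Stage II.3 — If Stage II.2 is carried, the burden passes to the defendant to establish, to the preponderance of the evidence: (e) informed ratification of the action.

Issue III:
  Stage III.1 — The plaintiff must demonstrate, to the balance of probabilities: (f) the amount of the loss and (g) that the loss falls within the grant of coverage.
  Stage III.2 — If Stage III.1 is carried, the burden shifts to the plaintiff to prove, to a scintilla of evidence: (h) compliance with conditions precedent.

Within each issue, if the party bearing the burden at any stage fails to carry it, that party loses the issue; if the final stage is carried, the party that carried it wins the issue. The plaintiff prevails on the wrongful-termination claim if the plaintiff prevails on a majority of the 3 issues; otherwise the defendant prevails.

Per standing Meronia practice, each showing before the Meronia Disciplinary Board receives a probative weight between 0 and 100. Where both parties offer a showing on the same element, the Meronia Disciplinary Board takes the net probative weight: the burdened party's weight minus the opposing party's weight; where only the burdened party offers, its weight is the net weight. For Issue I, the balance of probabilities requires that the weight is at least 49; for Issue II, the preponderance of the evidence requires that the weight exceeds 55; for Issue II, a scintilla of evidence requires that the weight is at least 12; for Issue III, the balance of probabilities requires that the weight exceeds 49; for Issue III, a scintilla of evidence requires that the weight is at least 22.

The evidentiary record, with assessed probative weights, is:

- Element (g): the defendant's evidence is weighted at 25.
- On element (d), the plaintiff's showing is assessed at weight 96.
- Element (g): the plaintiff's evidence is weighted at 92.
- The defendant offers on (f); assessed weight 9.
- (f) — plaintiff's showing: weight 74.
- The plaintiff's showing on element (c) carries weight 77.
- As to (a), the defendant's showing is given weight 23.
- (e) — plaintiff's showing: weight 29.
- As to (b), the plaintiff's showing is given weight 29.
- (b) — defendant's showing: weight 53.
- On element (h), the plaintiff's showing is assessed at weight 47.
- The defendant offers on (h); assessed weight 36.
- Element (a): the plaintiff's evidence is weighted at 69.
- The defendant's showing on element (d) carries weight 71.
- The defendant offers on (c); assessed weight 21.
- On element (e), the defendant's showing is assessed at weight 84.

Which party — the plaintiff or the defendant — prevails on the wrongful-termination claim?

defendant

— Issue I —
At Stage I.1 the plaintiff must meet the balance of probabilities (weight is at least 49): on (a) the weight is 69 less the opposing 23 gives net 46, < 49, so (a) does not meet the standard.
  Not every element is met, so the plaintiff fails to carry Stage I.1.
The analysis ends at Stage I.1; the defendant prevails on this issue.
— Issue II —
Stage II.1 (plaintiff, the preponderance of the evidence, weight exceeds 55): (c) net 77−21=56 > 55 — meets.
  All elements met. The plaintiff retains the burden for Stage II.2.
Stage II.2 (plaintiff, a scintilla of evidence, weight is at least 12): (d) net 96−71=25 ≥ 12 — meets.
  All elements met. The burden passes to the defendant.
Stage II.3 (defendant, the preponderance of the evidence, weight exceeds 55): (e) net 84−29=55 ≤ 55 — fails.
  Stage II.3 not carried; the defendant fails its burden.
The plaintiff prevails on this issue.
— Issue III —
Stage III.1 (plaintiff, the balance of probabilities, weight exceeds 49): (f) net 74−9=65 > 49 — meets; (g) net 92−25=67 > 49 — meets.
  Stage III.1 carried; the burden remains with the plaintiff.
Stage III.2 (plaintiff, a scintilla of evidence, weight is at least 22): (h) net 47−36=11 < 22 — fails.
  Stage III.2 not carried; the plaintiff fails its burden.
So the defendant prevails on this issue.
Per-issue: Issue I → defendant; Issue II → plaintiff; Issue III → defendant. The plaintiff must prevail on a majority of issues; overall, the defendant prevails.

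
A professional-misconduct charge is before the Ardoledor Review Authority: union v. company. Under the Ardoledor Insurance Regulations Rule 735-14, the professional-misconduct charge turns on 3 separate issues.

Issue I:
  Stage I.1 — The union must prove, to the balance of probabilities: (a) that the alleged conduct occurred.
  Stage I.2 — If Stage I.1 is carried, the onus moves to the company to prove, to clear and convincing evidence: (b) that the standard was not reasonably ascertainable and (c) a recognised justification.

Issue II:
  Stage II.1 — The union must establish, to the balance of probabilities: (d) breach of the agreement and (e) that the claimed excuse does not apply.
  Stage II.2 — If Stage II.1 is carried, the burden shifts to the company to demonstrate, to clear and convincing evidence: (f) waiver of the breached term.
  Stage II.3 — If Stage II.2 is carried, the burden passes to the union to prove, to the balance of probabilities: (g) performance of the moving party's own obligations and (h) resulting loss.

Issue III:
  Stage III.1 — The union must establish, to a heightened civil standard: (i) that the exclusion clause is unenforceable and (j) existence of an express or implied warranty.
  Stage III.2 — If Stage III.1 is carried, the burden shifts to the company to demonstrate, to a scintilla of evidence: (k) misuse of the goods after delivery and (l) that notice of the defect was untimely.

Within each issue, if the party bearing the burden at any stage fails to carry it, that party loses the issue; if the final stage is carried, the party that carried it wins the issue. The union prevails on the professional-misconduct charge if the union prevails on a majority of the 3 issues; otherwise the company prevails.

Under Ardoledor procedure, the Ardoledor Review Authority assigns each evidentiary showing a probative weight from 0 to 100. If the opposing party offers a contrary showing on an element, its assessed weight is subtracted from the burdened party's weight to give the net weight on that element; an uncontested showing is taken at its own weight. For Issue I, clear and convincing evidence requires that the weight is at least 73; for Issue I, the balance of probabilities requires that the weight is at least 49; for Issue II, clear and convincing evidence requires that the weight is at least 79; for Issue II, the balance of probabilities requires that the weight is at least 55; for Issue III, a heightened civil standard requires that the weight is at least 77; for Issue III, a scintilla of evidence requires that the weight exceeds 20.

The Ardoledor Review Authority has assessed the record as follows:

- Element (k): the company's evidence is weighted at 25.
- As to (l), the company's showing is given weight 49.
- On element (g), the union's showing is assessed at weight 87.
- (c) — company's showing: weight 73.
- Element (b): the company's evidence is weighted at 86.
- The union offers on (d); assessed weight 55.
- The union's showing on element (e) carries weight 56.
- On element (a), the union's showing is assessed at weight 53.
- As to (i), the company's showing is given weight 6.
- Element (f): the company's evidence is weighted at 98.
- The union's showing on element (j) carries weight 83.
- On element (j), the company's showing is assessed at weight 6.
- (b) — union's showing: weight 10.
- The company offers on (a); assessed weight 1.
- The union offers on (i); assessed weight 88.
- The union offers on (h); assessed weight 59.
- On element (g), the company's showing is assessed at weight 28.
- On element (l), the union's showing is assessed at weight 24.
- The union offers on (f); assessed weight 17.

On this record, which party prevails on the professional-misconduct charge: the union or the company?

— Issue I —
Stage I.1 (union, the balance of probabilities, weight is at least 49): (a) net 53−1=52 ≥ 49 — meets.
  Stage I.1 is satisfied; the onus moves to the company.
Stage I.2 (company, clear and convincing evidence, weight is at least 73): (b) net 86−10=76 ≥ 73 — meets; (c) 73 ≥ 73 — meets.
  The company carries the last stage.
With every stage satisfied, the company prevails on this issue.
— Issue II —
Stage II.1 (union, the balance of probabilities, weight is at least 55): (d) 55 ≥ 55 — meets; (e) 56 ≥ 55 — meets.
  The union carries Stage II.1; the company now bears the burden.
Stage II.2 (company, clear and convincing evidence, weight is at least 79): (f) net 98−17=81 ≥ 79 — meets.
  All elements met. The burden passes to the union.
Stage II.3 (union, the balance of probabilities, weight is at least 55): (g) net 87−28=59 ≥ 55 — meets; (h) 59 ≥ 55 — meets.
  All elements met at the final stage.
All stages carried — the union prevails on this issue.
— Issue III —
Stage III.1 — burden on union; standard: a heightened civil standard (weight is at least 77).
    (i): 88 − 6 = 82 ≥ 77 [met]
    (j): 83 − 6 = 77 ≥ 77 [met]
  Stage III.1 carried; the burden shifts to the company.
Stage III.2 — burden on company; standard: a scintilla of evidence (weight exceeds 20).
    (k): 25 > 20 [met]
    (l): 49 − 24 = 25 > 20 [met]
  Stage III.2 carried; the final stage is satisfied.
Every stage carried; the company prevails on this issue.
Per-issue: Issue I → company; Issue II → union; Issue III → company. The union must prevail on a majority of issues; overall, the company prevails.

company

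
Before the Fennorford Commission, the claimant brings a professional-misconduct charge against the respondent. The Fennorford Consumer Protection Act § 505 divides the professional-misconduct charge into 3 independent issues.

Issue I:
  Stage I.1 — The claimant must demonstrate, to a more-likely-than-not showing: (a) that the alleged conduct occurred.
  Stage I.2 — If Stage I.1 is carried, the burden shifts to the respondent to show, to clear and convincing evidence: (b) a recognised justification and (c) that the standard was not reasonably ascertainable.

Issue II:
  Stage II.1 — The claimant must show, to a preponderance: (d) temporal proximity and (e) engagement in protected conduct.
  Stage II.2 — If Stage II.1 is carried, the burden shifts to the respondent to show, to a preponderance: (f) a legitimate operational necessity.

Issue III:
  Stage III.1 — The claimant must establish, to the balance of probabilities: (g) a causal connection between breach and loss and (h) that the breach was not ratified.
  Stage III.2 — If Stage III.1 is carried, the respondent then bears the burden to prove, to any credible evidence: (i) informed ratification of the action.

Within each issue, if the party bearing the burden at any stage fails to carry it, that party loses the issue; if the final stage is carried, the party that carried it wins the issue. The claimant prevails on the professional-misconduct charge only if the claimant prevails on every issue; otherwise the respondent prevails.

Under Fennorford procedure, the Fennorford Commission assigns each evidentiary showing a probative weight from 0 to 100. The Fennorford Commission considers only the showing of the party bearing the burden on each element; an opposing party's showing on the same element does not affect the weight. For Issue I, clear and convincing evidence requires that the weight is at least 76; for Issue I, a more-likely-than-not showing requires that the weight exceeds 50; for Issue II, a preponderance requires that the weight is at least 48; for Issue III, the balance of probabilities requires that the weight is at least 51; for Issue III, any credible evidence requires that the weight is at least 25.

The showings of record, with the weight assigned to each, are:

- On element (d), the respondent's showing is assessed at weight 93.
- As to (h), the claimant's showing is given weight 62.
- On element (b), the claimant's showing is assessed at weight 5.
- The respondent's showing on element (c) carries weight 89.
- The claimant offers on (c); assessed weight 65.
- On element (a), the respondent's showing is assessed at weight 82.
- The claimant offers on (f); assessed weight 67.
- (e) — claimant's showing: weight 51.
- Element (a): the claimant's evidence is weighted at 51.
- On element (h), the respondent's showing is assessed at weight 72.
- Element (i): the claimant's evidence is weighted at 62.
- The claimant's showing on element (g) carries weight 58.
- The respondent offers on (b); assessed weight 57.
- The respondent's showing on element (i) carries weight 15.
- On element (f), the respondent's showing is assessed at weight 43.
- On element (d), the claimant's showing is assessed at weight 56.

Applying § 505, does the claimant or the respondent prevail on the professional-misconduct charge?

claimant

— Issue I —
Stage I.1 (claimant, a more-likely-than-not showing, weight exceeds 50): (a) 51 (respondent's 82 disregarded) > 50 — meets.
  The claimant carries Stage I.1; the respondent now bears the burden.
Stage I.2 (respondent, clear and convincing evidence, weight is at least 76): (b) 57 (claimant's 5 disregarded) < 76 — fails; (c) 89 (claimant's 65 disregarded) ≥ 76 — meets.
  Stage I.2 not carried; the respondent fails its burden.
The analysis ends at Stage I.2; the claimant prevails on this issue.
— Issue II —
At Stage II.1 the claimant must meet a preponderance (weight is at least 48): on (d) the weight is 56 (the respondent's 93 is given no effect), which does reach 48, so (d) meets the standard; on (e) the weight is 51, which does reach 48, so (e) meets the standard.
  Stage II.1 is satisfied; the onus moves to the respondent.
At Stage II.2 the respondent must meet a preponderance (weight is at least 48): on (f) the weight is 43 (the claimant's 67 is given no effect), which does not reach 48, so (f) does not meet the standard.
  The respondent does not carry Stage II.2.
The analysis ends at Stage II.2; the claimant prevails on this issue.
— Issue III —
Stage III.1 — burden on claimant; standard: the balance of probabilities (weight is at least 51).
    (g): 58 ≥ 51 [met]
    (h): 62 (respondent's 72 disregarded) ≥ 51 [met]
  The claimant carries Stage III.1; the respondent now bears the burden.
Stage III.2 — burden on respondent; standard: any credible evidence (weight is at least 25).
    (i): 15 (claimant's 62 disregarded) < 25 [not met]
  Stage III.2 not carried; the respondent fails its burden.
The analysis ends at Stage III.2; the claimant prevails on this issue.
Per-issue: Issue I → claimant; Issue II → claimant; Issue III → claimant. The claimant must prevail on every issue; overall, the claimant prevails.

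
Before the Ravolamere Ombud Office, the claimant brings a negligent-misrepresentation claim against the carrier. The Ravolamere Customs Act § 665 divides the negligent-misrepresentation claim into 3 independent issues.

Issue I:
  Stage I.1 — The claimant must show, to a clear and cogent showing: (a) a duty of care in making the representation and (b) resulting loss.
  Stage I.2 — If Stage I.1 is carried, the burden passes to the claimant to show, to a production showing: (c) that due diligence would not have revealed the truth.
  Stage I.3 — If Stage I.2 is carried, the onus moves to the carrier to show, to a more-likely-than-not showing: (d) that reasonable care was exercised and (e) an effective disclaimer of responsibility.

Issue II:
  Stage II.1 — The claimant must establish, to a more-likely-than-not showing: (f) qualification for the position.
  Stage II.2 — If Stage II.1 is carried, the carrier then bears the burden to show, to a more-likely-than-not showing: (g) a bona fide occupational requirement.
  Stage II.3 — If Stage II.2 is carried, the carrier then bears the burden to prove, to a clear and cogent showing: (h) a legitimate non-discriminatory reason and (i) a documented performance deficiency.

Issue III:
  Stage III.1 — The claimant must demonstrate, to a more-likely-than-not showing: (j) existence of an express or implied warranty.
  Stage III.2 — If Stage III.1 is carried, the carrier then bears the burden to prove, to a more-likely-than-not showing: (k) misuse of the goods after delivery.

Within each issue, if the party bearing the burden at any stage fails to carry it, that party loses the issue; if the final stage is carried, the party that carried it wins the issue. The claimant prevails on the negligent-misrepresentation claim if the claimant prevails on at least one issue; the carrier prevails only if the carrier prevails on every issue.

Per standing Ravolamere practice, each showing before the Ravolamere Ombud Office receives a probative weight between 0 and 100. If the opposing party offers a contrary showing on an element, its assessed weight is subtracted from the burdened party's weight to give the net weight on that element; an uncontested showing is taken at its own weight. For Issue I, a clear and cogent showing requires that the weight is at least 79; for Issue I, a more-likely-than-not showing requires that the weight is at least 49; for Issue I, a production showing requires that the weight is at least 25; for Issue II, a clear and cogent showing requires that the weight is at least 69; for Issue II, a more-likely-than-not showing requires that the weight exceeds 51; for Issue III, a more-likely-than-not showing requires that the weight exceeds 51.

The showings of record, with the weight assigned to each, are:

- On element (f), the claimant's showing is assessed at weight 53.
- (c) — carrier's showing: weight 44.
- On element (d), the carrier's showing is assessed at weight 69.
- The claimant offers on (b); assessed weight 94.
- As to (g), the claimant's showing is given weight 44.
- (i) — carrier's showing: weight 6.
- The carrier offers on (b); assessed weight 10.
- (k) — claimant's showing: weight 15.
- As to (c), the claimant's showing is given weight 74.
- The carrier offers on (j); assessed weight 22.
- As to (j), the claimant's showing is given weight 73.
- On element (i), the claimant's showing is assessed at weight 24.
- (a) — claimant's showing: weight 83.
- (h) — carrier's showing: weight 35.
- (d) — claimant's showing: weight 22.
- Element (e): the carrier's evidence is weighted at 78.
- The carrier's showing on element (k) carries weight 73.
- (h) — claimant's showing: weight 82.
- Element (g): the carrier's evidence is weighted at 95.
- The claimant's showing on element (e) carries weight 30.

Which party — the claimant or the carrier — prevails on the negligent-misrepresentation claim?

claimant

— Issue I —
At Stage I.1 the claimant must meet a clear and cogent showing (weight is at least 79): on (a) the weight is 83, ≥ 79, so (a) meets the standard; on (b) the weight is 94 less the opposing 10 gives net 84, which does reach 79, so (b) meets the standard.
  Stage I.1 is satisfied; the claimant continues to bear the burden.
At Stage I.2 the claimant must meet a production showing (weight is at least 25): on (c) the weight is 74 less the opposing 44 gives net 30, which does reach 25, so (c) meets the standard.
  Stage I.2 carried; the burden shifts to the carrier.
At Stage I.3 the carrier must meet a more-likely-than-not showing (weight is at least 49): on (d) the weight is 69 less the opposing 22 gives net 47, which does not reach 49, so (d) does not meet the standard; on (e) the weight is 78 less the opposing 30 gives net 48, which does not reach 49, so (e) does not meet the standard.
  The carrier does not carry Stage I.3.
The claimant prevails on this issue.
— Issue II —
Stage II.1 — burden on claimant; standard: a more-likely-than-not showing (weight exceeds 51).
    (f): 53 > 51 [met]
  Stage II.1 is satisfied; the onus moves to the carrier.
Stage II.2 — burden on carrier; standard: a more-likely-than-not showing (weight exceeds 51).
    (g): 95 − 44 = 51 ≤ 51 [not met]
  Stage II.2 not carried; the carrier fails its burden.
The claimant prevails on this issue.
— Issue III —
Stage III.1 (claimant, a more-likely-than-not showing, weight exceeds 51): (j) net 73−22=51 ≤ 51 — fails.
  Not every element is met, so the claimant fails to carry Stage III.1.
The carrier prevails on this issue.
Per-issue: Issue I → claimant; Issue II → claimant; Issue III → carrier. The claimant must prevail on at least one issue; overall, the claimant prevails.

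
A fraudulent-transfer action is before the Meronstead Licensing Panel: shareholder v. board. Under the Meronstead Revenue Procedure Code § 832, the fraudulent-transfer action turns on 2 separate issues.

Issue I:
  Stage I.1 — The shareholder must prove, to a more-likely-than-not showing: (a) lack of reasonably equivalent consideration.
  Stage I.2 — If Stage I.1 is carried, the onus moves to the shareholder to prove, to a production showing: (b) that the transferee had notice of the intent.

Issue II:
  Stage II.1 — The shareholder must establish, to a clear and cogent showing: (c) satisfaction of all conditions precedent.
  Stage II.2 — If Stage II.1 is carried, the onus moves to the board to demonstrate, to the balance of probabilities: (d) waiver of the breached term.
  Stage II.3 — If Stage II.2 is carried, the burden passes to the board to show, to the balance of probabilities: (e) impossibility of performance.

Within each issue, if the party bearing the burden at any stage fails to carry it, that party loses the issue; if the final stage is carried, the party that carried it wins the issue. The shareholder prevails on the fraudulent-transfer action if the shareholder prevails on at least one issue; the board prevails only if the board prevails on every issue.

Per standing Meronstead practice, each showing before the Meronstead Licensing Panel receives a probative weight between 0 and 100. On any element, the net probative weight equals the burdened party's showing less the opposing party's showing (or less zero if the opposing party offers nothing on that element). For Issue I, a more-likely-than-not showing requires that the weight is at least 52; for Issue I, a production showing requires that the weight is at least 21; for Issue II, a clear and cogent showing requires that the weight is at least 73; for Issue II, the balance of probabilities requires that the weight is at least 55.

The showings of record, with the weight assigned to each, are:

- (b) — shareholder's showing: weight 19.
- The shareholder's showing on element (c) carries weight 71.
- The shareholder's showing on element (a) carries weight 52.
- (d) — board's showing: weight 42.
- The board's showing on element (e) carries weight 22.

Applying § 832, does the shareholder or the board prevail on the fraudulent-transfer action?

— Issue I —
Stage I.1 — burden on shareholder; standard: a more-likely-than-not showing (weight is at least 52).
    (a): 52 ≥ 52 [met]
  All elements met. The shareholder retains the burden for Stage I.2.
Stage I.2 — burden on shareholder; standard: a production showing (weight is at least 21).
    (b): 19 < 21 [not met]
  The shareholder does not carry Stage I.2.
The analysis ends at Stage I.2; the board prevails on this issue.
— Issue II —
Stage II.1 — burden on shareholder; standard: a clear and cogent showing (weight is at least 73).
    (c): 71 < 73 [not met]
  Not every element is met, so the shareholder fails to carry Stage II.1.
So the board prevails on this issue.
Per-issue: Issue I → board; Issue II → board. The shareholder must prevail on at least one issue; overall, the board prevails.

board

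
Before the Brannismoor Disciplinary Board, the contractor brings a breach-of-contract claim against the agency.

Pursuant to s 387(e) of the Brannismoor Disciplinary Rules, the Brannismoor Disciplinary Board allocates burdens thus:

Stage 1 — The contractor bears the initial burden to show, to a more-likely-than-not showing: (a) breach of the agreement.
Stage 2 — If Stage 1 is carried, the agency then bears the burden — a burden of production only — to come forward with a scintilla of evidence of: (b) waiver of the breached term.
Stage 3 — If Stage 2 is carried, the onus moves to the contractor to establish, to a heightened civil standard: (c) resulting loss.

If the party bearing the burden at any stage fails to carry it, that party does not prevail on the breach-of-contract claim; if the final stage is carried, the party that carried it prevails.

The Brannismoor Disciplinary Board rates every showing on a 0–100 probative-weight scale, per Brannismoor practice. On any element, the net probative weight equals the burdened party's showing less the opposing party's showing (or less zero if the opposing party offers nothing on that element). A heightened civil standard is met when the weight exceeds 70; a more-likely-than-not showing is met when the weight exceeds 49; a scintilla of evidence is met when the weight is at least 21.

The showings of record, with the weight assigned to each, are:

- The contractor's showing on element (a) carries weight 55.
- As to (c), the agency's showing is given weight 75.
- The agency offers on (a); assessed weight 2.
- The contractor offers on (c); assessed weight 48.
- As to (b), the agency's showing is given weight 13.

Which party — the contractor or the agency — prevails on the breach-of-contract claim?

contractor

Stage 1 (contractor, a more-likely-than-not showing, weight exceeds 49): (a) net 55−2=53 > 49 — meets.
  Stage 1 carried; the burden shifts to the agency.
Stage 2 (agency, a scintilla of evidence, weight is at least 21): (b) 13 < 21 — fails.
  Not every element is met, so the agency fails to carry Stage 2.
The analysis ends at Stage 2; the contractor prevails.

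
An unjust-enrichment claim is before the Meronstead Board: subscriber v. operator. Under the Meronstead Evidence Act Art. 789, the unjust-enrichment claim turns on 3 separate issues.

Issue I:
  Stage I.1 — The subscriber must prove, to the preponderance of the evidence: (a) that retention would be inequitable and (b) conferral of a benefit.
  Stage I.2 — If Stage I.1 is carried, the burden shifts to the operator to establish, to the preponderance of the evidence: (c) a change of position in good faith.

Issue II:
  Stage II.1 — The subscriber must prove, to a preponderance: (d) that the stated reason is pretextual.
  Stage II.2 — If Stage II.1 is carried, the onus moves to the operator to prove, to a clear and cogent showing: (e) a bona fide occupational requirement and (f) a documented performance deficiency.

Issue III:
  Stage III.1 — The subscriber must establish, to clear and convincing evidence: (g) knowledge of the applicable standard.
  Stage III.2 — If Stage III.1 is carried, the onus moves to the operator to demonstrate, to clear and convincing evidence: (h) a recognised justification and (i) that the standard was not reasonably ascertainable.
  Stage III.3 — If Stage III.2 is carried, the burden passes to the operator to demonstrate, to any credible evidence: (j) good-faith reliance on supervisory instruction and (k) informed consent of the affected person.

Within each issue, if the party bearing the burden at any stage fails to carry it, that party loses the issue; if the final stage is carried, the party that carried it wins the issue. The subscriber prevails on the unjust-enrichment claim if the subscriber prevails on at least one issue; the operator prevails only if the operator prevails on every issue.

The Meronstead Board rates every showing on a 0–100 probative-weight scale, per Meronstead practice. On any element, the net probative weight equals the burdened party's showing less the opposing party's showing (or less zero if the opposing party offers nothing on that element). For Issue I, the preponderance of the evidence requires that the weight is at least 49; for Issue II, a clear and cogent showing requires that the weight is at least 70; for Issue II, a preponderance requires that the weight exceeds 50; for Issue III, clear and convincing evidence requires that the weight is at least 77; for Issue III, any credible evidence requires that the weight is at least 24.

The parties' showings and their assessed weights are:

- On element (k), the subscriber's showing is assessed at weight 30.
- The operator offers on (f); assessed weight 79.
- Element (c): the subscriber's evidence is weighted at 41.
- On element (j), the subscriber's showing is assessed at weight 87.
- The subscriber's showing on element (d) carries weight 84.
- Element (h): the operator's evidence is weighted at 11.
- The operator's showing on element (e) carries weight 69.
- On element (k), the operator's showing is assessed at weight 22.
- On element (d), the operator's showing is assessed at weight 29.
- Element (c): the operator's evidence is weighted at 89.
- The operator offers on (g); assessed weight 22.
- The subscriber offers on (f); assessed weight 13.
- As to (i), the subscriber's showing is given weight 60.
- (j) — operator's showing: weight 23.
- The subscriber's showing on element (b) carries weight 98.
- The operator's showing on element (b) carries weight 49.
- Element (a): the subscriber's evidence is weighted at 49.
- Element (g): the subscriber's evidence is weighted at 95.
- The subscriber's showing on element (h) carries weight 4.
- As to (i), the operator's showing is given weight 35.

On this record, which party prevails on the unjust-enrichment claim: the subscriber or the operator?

subscriber

— Issue I —
Stage I.1 — burden on subscriber; standard: the preponderance of the evidence (weight is at least 49).
    (a): 49 ≥ 49 [met]
    (b): 98 − 49 = 49 ≥ 49 [met]
  Stage I.1 carried; the burden shifts to the operator.
Stage I.2 — burden on operator; standard: the preponderance of the evidence (weight is at least 49).
    (c): 89 − 41 = 48 < 49 [not met]
  Stage I.2 not carried; the operator fails its burden.
So the subscriber prevails on this issue.
— Issue II —
Stage II.1 — burden on subscriber; standard: a preponderance (weight exceeds 50).
    (d): 84 − 29 = 55 > 50 [met]
  Stage II.1 is satisfied; the onus moves to the operator.
Stage II.2 — burden on operator; standard: a clear and cogent showing (weight is at least 70).
    (e): 69 < 70 [not met]
    (f): 79 − 13 = 66 < 70 [not met]
  The operator does not carry Stage II.2.
The subscriber prevails on this issue.
— Issue III —
Stage III.1 — burden on subscriber; standard: clear and convincing evidence (weight is at least 77).
    (g): 95 − 22 = 73 < 77 [not met]
  The subscriber does not carry Stage III.1.
The analysis ends at Stage III.1; the operator prevails on this issue.
Per-issue: Issue I → subscriber; Issue II → subscriber; Issue III → operator. The subscriber must prevail on at least one issue; overall, the subscriber prevails.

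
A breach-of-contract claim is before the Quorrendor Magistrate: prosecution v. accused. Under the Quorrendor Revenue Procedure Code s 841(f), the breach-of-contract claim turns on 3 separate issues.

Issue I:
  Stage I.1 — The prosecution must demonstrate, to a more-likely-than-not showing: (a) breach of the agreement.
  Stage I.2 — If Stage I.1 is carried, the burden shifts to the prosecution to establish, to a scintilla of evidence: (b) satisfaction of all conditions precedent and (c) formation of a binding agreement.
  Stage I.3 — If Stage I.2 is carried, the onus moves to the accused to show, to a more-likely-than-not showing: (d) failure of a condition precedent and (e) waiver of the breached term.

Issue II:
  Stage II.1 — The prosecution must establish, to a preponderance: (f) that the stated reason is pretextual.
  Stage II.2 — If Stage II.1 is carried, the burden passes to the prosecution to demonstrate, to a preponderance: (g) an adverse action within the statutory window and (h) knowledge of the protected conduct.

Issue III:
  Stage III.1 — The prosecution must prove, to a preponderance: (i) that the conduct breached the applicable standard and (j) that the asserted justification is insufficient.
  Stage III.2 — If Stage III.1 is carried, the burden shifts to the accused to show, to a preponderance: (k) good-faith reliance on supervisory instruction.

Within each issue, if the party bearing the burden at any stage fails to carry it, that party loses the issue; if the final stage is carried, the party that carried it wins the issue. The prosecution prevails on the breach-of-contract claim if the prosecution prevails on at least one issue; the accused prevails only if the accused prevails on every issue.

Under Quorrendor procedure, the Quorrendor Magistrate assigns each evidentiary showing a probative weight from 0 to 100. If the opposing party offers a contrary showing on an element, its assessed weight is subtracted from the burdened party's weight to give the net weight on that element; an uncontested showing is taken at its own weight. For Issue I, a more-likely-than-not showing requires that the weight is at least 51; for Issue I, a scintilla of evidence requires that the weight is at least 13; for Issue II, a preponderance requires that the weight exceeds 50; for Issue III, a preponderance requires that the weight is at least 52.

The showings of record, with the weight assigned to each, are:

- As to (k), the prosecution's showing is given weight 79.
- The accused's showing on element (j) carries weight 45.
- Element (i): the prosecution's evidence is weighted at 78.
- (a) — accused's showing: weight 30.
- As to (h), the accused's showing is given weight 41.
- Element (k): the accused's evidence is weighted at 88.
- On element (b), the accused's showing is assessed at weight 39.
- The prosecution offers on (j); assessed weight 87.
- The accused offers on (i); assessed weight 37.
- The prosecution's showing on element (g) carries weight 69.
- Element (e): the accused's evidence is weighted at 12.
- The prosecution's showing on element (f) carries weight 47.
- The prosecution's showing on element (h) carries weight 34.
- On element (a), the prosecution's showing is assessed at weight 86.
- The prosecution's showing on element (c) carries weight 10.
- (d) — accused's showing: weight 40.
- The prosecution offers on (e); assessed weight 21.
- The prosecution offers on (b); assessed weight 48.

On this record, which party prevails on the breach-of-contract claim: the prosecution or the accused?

— Issue I —
Stage I.1 — burden on prosecution; standard: a more-likely-than-not showing (weight is at least 51).
    (a): 86 − 30 = 56 ≥ 51 [met]
  All elements met. The prosecution retains the burden for Stage I.2.
Stage I.2 — burden on prosecution; standard: a scintilla of evidence (weight is at least 13).
    (b): 48 − 39 = 9 < 13 [not met]
    (c): 10 < 13 [not met]
  Stage I.2 not carried; the prosecution fails its burden.
So the accused prevails on this issue.
— Issue II —
At Stage II.1 the prosecution must meet a preponderance (weight exceeds 50): on (f) the weight is 47, which does not exceed 50, so (f) does not meet the standard.
  Stage II.1 not carried; the prosecution fails its burden.
The analysis ends at Stage II.1; the accused prevails on this issue.
— Issue III —
Stage III.1 (prosecution, a preponderance, weight is at least 52): (i) net 78−37=41 < 52 — fails; (j) net 87−45=42 < 52 — fails.
  Stage III.1 not carried; the prosecution fails its burden.
The accused prevails on this issue.
Per-issue: Issue I → accused; Issue II → accused; Issue III → accused. The prosecution must prevail on at least one issue; overall, the accused prevails.

accused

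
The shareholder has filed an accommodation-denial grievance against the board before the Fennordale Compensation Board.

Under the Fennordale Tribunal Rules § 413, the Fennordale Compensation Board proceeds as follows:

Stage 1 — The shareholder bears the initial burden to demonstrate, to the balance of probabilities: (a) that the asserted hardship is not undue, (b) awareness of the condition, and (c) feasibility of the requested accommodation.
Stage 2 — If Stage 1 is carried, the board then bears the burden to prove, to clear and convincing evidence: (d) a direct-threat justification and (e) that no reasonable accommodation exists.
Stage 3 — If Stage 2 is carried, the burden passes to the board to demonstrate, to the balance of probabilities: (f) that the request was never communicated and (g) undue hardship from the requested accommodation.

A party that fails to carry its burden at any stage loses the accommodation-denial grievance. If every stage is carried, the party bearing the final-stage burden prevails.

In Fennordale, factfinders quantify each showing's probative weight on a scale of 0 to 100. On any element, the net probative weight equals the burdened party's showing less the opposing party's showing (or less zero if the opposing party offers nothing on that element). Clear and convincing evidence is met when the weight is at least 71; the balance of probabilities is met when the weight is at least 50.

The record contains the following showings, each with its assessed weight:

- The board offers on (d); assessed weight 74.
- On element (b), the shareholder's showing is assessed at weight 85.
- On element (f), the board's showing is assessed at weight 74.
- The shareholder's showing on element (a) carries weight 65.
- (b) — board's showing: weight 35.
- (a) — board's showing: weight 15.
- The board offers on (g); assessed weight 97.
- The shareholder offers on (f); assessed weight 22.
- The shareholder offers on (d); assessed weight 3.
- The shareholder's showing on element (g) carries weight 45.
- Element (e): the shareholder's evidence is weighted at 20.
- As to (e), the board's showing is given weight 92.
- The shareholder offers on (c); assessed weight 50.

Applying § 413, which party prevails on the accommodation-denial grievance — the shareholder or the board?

board

Stage 1 (shareholder, the balance of probabilities, weight is at least 50): (a) net 65−15=50 ≥ 50 — meets; (b) net 85−35=50 ≥ 50 — meets; (c) 50 ≥ 50 — meets.
  The shareholder carries Stage 1; the board now bears the burden.
Stage 2 (board, clear and convincing evidence, weight is at least 71): (d) net 74−3=71 ≥ 71 — meets; (e) net 92−20=72 ≥ 71 — meets.
  All elements met. The board retains the burden for Stage 3.
Stage 3 (board, the balance of probabilities, weight is at least 50): (f) net 74−22=52 ≥ 50 — meets; (g) net 97−45=52 ≥ 50 — meets.
  All elements met at the final stage.
Every stage carried; the board prevails.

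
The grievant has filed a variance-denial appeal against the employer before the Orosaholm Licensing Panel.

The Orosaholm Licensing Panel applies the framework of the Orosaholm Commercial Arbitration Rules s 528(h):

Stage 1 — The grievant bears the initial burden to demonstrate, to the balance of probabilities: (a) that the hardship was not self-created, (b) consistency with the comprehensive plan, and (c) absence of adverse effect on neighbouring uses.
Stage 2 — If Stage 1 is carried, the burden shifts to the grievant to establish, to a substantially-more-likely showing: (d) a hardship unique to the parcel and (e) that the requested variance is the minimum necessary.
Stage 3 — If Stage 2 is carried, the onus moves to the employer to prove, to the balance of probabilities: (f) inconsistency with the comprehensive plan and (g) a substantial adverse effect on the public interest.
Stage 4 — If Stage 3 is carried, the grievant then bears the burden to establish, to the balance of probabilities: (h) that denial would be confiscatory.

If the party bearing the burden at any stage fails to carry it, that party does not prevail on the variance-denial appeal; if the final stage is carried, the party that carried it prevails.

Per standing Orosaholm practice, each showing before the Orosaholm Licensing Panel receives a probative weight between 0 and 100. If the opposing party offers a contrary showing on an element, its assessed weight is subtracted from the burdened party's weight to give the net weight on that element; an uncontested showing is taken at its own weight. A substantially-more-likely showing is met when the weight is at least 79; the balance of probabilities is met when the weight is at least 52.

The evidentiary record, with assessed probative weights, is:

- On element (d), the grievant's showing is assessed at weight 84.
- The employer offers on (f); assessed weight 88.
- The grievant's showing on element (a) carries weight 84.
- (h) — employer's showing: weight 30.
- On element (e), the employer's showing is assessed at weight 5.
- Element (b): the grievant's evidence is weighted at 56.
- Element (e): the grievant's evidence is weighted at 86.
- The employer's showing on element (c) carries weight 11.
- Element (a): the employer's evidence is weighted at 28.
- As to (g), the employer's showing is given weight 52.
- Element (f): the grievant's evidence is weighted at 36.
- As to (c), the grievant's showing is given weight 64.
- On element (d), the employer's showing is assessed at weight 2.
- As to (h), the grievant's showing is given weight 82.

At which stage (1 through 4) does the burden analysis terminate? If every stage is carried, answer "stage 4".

stage 4

Stage 1 (grievant, the balance of probabilities, weight is at least 52): (a) net 84−28=56 ≥ 52 — meets; (b) 56 ≥ 52 — meets; (c) net 64−11=53 ≥ 52 — meets.
  Stage 1 carried; the burden remains with the grievant.
Stage 2 (grievant, a substantially-more-likely showing, weight is at least 79): (d) net 84−2=82 ≥ 79 — meets; (e) net 86−5=81 ≥ 79 — meets.
  The grievant carries Stage 2; the employer now bears the burden.
Stage 3 (employer, the balance of probabilities, weight is at least 52): (f) net 88−36=52 ≥ 52 — meets; (g) 52 ≥ 52 — meets.
  Stage 3 is satisfied; the onus moves to the grievant.
Stage 4 (grievant, the balance of probabilities, weight is at least 52): (h) net 82−30=52 ≥ 52 — meets.
  Stage 4 carried; the final stage is satisfied.
Every stage carried; the grievant prevails.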